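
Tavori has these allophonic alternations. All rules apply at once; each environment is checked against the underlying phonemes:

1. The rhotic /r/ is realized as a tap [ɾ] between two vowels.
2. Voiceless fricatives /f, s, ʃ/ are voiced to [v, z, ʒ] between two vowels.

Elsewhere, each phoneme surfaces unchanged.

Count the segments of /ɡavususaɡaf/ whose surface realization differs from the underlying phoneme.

2

Segments that undergo a rule: /s/ → [z] (rule 2); /s/ → [z] (rule 2).
All other segments surface unchanged.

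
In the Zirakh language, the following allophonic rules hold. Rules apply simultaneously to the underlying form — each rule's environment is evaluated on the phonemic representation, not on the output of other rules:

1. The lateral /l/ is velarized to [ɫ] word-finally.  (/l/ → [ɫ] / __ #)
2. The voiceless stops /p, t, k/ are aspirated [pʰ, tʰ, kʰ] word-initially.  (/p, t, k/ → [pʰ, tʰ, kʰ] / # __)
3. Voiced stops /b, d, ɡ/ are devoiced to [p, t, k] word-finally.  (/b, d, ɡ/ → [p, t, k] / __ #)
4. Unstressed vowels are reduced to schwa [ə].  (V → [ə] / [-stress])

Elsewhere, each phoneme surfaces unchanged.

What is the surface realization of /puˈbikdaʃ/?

[pʰəˈbikdəʃ]

/p/ (word-initial) occurs word-initially → [pʰ] by rule 2.
/u/ meets the environment for rule 4 (in an unstressed syllable) → [ə].
/b/ (between /u/ and /i/) is in the target of rule 3 but the environment (word-finally) is not met → [b].
/i/ — between /b/ and /k/; rule 4 does not apply here → [i].
/k/ (between /i/ and /d/) fails the environment for rule 2, so it stays [k].
/d/ (between /k/ and /a/) fails the environment for rule 3, so it stays [d].
/a/ meets the environment for rule 4 (in an unstressed syllable) → [ə].
/ʃ/ (word-final): no rule targets it → [ʃ].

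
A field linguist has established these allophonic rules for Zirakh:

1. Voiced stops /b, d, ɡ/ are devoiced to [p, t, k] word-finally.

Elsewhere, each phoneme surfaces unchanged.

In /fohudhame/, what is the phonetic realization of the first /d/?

[d]

/d/ (between /u/ and /h/): rule 1 targets it, but not word-finally → unchanged [d].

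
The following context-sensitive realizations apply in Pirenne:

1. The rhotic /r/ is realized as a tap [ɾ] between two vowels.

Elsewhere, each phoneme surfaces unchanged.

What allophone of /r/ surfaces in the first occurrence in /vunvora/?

/r/ (between /o/ and /a/): between two vowels, so rule 1 applies → [ɾ].

[ɾ]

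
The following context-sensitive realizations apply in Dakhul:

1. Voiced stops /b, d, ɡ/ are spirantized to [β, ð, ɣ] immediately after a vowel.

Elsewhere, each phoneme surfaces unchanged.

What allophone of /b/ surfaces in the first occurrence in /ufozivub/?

/b/ (word-final): immediately after a vowel, so rule 1 applies → [β].

[β]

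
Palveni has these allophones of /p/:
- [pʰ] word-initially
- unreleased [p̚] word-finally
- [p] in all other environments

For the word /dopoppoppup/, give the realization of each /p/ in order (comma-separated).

[p], [p], [p], [p], [p], [p̚]

Occurrence 1 (position 3): no conditioning environment matches → elsewhere allophone [p].
Occurrence 2 (position 5): no conditioning environment matches → elsewhere allophone [p].
Occurrence 3 (position 6): no conditioning environment matches → elsewhere allophone [p].
Occurrence 4 (position 8): no conditioning environment matches → elsewhere allophone [p].
Occurrence 5 (position 9): no conditioning environment matches → elsewhere allophone [p].
Occurrence 6 (position 11): word-finally → [p̚].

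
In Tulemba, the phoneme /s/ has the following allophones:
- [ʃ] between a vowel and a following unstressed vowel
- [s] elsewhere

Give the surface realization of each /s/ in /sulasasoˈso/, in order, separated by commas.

Occurrence 1 (position 1): no conditioning environment matches → elsewhere allophone [s].
Occurrence 2 (position 5): between a vowel and a following unstressed vowel → [ʃ].
Occurrence 3 (position 7): between a vowel and a following unstressed vowel → [ʃ].
Occurrence 4 (position 9): no conditioning environment matches → elsewhere allophone [s].

[s], [ʃ], [ʃ], [s]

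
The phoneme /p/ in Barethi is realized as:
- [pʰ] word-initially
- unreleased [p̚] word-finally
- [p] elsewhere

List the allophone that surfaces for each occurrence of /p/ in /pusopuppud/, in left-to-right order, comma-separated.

Occurrence 1 (position 1): word-initially → [pʰ].
Occurrence 2 (position 5): no conditioning environment matches → elsewhere allophone [p].
Occurrence 3 (position 7): no conditioning environment matches → elsewhere allophone [p].
Occurrence 4 (position 8): no conditioning environment matches → elsewhere allophone [p].

[pʰ], [p], [p], [p]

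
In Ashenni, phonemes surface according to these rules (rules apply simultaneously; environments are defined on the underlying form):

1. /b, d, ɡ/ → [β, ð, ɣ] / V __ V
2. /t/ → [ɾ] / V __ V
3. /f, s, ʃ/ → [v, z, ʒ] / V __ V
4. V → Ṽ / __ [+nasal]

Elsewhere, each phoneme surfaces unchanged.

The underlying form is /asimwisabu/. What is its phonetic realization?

[azĩmwizaβu]

/a/ (word-initial) is in the target of rule 4 but the environment (before a nasal consonant) is not met → [a].
/s/ — between /a/ and /i/, between two vowels — surfaces as [z] (rule 3).
/i/ — between /s/ and /m/, before a nasal consonant — surfaces as [ĩ] (rule 4).
/i/ (between /w/ and /s/) is in the target of rule 4 but the environment (before a nasal consonant) is not met → [i].
/s/ — between /i/ and /a/, between two vowels — surfaces as [z] (rule 3).
/a/ (between /s/ and /b/) is in the target of rule 4 but the environment (before a nasal consonant) is not met → [a].
/b/ (between /a/ and /u/): between two vowels, so rule 1 applies → [β].
/u/ (word-final): rule 4 targets it, but not before a nasal consonant → unchanged [u].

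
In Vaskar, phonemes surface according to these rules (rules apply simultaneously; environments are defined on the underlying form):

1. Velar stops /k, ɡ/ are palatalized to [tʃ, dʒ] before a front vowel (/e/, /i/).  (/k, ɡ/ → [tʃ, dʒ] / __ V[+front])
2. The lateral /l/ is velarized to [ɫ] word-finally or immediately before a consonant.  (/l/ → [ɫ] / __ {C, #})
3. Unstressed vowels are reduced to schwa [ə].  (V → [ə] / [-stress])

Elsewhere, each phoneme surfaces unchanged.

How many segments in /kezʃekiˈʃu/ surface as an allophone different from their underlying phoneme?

5

Segments that undergo a rule: /k/ → [tʃ] (rule 1); /e/ → [ə] (rule 3); /e/ → [ə] (rule 3); /k/ → [tʃ] (rule 1); /i/ → [ə] (rule 3).
All other segments surface unchanged.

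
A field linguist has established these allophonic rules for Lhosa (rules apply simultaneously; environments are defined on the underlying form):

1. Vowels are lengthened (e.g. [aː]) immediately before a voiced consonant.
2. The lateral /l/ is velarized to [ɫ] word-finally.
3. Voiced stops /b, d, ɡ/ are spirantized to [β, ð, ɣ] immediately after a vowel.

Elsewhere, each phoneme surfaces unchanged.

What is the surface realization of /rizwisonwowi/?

[riːzwisoːnwoːwi]

/r/ — not in any rule's target class → [r].
Rule 1 applies to /i/ (between /r/ and /z/: before a voiced consonant) → [iː].
/z/ (between /i/ and /w/) is unaffected → [z].
/w/ — not in any rule's target class → [w].
/i/ — between /w/ and /s/; rule 1 does not apply here → [i].
/s/ (between /i/ and /o/): no rule targets it → [s].
/o/ meets the environment for rule 1 (before a voiced consonant) → [oː].
/n/ (between /o/ and /w/) is unaffected → [n].
/w/ stays [w].
/o/ (between /w/ and /w/): before a voiced consonant, so rule 1 applies → [oː].
/w/ (between /o/ and /i/) is unaffected → [w].
/i/ (word-final) fails the environment for rule 1, so it stays [i].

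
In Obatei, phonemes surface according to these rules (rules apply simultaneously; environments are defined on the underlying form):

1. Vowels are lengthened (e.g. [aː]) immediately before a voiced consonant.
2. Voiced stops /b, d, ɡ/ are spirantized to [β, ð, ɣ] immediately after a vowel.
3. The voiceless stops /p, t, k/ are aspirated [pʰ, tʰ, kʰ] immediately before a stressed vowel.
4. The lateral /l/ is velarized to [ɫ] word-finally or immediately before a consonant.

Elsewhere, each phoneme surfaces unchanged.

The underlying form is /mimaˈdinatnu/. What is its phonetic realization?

/m/ (word-initial) is unaffected → [m].
/i/ meets the environment for rule 1 (before a voiced consonant) → [iː].
/m/ stays [m].
/a/ (between /m/ and /d/) occurs before a voiced consonant → [aː] by rule 1.
Rule 2 applies to /d/ (between /a/ and /i/: immediately after a vowel) → [ð].
/i/ — between /d/ and /n/, before a voiced consonant — surfaces as [iː] (rule 1).
/n/ — not in any rule's target class → [n].
/a/ (between /n/ and /t/) fails the environment for rule 1, so it stays [a].
/t/ (between /a/ and /n/) is in the target of rule 3 but the environment (immediately before a stressed vowel) is not met → [t].
/n/ — not in any rule's target class → [n].
/u/ (word-final) fails the environment for rule 1, so it stays [u].

[miːmaːˈðiːnatnu]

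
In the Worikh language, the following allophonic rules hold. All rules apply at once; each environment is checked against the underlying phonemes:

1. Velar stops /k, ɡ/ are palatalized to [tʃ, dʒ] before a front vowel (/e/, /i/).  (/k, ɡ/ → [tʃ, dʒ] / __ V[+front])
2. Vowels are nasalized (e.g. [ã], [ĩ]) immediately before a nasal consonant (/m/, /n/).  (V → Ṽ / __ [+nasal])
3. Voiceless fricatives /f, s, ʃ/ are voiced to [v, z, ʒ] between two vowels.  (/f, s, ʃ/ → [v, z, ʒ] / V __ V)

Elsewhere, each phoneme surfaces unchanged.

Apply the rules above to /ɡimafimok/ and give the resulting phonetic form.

Rule 1 applies to /ɡ/ (word-initial: before a front vowel) → [dʒ].
Rule 2 applies to /i/ (between /ɡ/ and /m/: before a nasal consonant) → [ĩ].
/m/ (between /i/ and /a/): no rule targets it → [m].
/a/ (between /m/ and /f/) is in the target of rule 2 but the environment (before a nasal consonant) is not met → [a].
Rule 3 applies to /f/ (between /a/ and /i/: between two vowels) → [v].
/i/ meets the environment for rule 2 (before a nasal consonant) → [ĩ].
/m/ stays [m].
/o/ — between /m/ and /k/; rule 2 does not apply here → [o].
/k/ (word-final) is in the target of rule 1 but the environment (before a front vowel) is not met → [k].

[dʒĩmavĩmok]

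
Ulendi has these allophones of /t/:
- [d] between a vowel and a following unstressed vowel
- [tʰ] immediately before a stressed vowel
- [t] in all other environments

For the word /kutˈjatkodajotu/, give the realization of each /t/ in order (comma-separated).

Occurrence 1 (position 3): no conditioning environment matches → elsewhere allophone [t].
Occurrence 2 (position 6): no conditioning environment matches → elsewhere allophone [t].
Occurrence 3 (position 13): between a vowel and a following unstressed vowel → [d].

[t], [t], [d]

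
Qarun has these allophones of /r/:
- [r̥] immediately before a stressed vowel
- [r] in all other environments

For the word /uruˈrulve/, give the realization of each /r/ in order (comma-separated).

[r], [r̥]

Occurrence 1 (position 2): no conditioning environment matches → elsewhere allophone [r].
Occurrence 2 (position 4): immediately before a stressed vowel → [r̥].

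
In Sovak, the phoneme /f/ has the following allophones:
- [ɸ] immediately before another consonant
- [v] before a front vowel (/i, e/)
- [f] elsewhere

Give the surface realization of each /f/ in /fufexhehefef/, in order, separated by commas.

Occurrence 1 (position 1): no conditioning environment matches → elsewhere allophone [f].
Occurrence 2 (position 3): before a front vowel (/i, e/) → [v].
Occurrence 3 (position 10): before a front vowel (/i, e/) → [v].
Occurrence 4 (position 12): no conditioning environment matches → elsewhere allophone [f].

[f], [v], [v], [f]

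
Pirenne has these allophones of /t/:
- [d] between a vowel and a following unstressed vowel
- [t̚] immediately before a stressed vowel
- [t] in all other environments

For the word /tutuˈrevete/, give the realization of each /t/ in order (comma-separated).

Occurrence 1 (position 1): no conditioning environment matches → elsewhere allophone [t].
Occurrence 2 (position 3): between a vowel and a following unstressed vowel → [d].
Occurrence 3 (position 9): between a vowel and a following unstressed vowel → [d].

[t], [d], [d]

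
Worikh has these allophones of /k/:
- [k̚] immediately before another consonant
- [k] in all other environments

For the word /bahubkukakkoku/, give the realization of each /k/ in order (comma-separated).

[k], [k], [k̚], [k], [k]

Occurrence 1 (position 6): no conditioning environment matches → elsewhere allophone [k].
Occurrence 2 (position 8): no conditioning environment matches → elsewhere allophone [k].
Occurrence 3 (position 10): immediately before another consonant → [k̚].
Occurrence 4 (position 11): no conditioning environment matches → elsewhere allophone [k].
Occurrence 5 (position 13): no conditioning environment matches → elsewhere allophone [k].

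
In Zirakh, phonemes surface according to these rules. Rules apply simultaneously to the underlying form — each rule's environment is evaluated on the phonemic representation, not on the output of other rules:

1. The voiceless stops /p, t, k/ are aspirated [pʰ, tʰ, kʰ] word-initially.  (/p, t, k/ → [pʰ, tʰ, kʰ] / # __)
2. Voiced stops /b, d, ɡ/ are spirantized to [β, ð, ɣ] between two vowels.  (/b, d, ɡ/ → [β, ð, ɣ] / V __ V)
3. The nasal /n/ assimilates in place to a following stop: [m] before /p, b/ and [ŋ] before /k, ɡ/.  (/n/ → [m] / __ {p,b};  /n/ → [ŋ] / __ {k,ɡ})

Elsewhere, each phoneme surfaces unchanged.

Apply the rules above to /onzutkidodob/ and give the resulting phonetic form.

[onzutkiðoðob]

/o/ (word-initial) is unaffected → [o].
/n/ (between /o/ and /z/) is in the target of rule 3 but the environment (before a labial or velar stop) is not met → [n].
/z/ — not in any rule's target class → [z].
/u/ (between /z/ and /t/): no rule targets it → [u].
/t/ (between /u/ and /k/) fails the environment for rule 1, so it stays [t].
/k/ (between /t/ and /i/) fails the environment for rule 1, so it stays [k].
/i/ — not in any rule's target class → [i].
Rule 2 applies to /d/ (between /i/ and /o/: between two vowels) → [ð].
/o/ (between /d/ and /d/): no rule targets it → [o].
/d/ meets the environment for rule 2 (between two vowels) → [ð].
/o/ stays [o].
/b/ (word-final) fails the environment for rule 2, so it stays [b].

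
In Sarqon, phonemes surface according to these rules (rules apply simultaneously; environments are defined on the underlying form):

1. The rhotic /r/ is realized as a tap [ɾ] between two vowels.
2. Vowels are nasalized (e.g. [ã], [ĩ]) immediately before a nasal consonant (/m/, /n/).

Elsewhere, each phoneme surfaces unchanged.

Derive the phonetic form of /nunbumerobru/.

/n/ stays [n].
/u/ — between /n/ and /n/, before a nasal consonant — surfaces as [ũ] (rule 2).
/n/ (between /u/ and /b/): no rule targets it → [n].
/b/ stays [b].
/u/ meets the environment for rule 2 (before a nasal consonant) → [ũ].
/m/ — not in any rule's target class → [m].
/e/ (between /m/ and /r/): rule 2 targets it, but not before a nasal consonant → unchanged [e].
/r/ (between /e/ and /o/): between two vowels, so rule 1 applies → [ɾ].
/o/ (between /r/ and /b/) is in the target of rule 2 but the environment (before a nasal consonant) is not met → [o].
/b/ — not in any rule's target class → [b].
/r/ — between /b/ and /u/; rule 1 does not apply here → [r].
/u/ — word-final; rule 2 does not apply here → [u].

[nũnbũmeɾobru]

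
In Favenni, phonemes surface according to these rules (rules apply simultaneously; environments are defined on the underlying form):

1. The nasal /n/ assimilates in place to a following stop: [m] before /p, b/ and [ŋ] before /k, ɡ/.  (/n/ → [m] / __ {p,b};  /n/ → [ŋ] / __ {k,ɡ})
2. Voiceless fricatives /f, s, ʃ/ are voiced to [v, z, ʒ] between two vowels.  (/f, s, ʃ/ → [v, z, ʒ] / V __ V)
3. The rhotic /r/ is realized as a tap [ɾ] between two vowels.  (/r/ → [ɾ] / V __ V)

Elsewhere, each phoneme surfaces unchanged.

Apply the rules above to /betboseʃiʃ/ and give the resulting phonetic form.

/b/ stays [b].
/e/ (between /b/ and /t/) is unaffected → [e].
/t/ stays [t].
/b/ (between /t/ and /o/): no rule targets it → [b].
/o/ stays [o].
/s/ (between /o/ and /e/) occurs between two vowels → [z] by rule 2.
/e/ (between /s/ and /ʃ/) is unaffected → [e].
/ʃ/ — between /e/ and /i/, between two vowels — surfaces as [ʒ] (rule 2).
/i/ stays [i].
/ʃ/ (word-final) is in the target of rule 2 but the environment (between two vowels) is not met → [ʃ].

[betbozeʒiʃ]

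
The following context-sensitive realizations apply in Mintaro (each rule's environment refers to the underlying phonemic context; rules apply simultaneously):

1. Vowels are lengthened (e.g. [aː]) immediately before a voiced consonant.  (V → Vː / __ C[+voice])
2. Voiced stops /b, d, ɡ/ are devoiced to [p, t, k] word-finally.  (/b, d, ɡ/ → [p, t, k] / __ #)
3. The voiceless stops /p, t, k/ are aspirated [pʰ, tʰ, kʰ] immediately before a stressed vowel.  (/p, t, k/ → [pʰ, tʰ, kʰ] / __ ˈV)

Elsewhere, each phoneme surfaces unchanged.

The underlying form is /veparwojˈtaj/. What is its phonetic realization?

[vepaːrwoːjˈtʰaːj]

/v/ (word-initial) is unaffected → [v].
/e/ (between /v/ and /p/) fails the environment for rule 1, so it stays [e].
/p/ — between /e/ and /a/; rule 3 does not apply here → [p].
/a/ meets the environment for rule 1 (before a voiced consonant) → [aː].
/r/ (between /a/ and /w/) is unaffected → [r].
/w/ (between /r/ and /o/): no rule targets it → [w].
/o/ — between /w/ and /j/, before a voiced consonant — surfaces as [oː] (rule 1).
/j/ stays [j].
/t/ meets the environment for rule 3 (immediately before a stressed vowel) → [tʰ].
/a/ (between /t/ and /j/) occurs before a voiced consonant → [aː] by rule 1.
/j/ (word-final): no rule targets it → [j].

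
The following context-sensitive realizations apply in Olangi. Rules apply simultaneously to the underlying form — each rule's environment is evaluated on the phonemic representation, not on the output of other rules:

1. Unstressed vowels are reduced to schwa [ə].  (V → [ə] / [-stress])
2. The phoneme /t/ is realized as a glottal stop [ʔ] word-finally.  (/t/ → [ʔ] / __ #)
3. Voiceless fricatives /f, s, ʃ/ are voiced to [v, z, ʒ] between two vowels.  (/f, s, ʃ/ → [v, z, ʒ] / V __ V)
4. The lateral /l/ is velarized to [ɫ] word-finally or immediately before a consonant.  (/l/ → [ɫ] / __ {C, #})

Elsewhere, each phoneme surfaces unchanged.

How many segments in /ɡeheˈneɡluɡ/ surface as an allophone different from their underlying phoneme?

3

Segments that undergo a rule: /e/ → [ə] (rule 1); /e/ → [ə] (rule 1); /u/ → [ə] (rule 1).
All other segments surface unchanged.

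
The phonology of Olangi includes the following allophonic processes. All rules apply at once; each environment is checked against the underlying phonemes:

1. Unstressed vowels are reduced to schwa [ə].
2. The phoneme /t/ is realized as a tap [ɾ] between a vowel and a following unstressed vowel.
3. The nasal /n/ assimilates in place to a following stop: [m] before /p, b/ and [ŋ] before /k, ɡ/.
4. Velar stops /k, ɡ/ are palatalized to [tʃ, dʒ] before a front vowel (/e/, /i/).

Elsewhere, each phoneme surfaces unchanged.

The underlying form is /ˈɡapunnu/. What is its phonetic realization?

[ˈɡapənnə]

/ɡ/ (word-initial): rule 4 targets it, but not before a front vowel → unchanged [ɡ].
/a/ (between /ɡ/ and /p/) is in the target of rule 1 but the environment (in an unstressed syllable) is not met → [a].
/p/ (between /a/ and /u/) is unaffected → [p].
/u/ (between /p/ and /n/) occurs in an unstressed syllable → [ə] by rule 1.
/n/ — between /u/ and /n/; rule 3 does not apply here → [n].
/n/ (between /n/ and /u/): rule 3 targets it, but not before a labial or velar stop → unchanged [n].
/u/ meets the environment for rule 1 (in an unstressed syllable) → [ə].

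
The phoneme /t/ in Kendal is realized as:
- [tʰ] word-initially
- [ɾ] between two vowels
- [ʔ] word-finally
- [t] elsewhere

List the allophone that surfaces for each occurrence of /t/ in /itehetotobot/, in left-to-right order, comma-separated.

Occurrence 1 (position 2): between two vowels → [ɾ].
Occurrence 2 (position 6): between two vowels → [ɾ].
Occurrence 3 (position 8): between two vowels → [ɾ].
Occurrence 4 (position 12): word-finally → [ʔ].

[ɾ], [ɾ], [ɾ], [ʔ]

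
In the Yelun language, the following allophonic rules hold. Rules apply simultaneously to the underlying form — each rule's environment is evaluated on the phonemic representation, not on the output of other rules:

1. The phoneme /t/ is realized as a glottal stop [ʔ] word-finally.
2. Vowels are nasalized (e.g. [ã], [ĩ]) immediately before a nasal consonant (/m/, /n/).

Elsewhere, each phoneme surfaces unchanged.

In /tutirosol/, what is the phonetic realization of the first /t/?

/t/ (word-initial) is in the target of rule 1 but the environment (word-finally) is not met → [t].

[t]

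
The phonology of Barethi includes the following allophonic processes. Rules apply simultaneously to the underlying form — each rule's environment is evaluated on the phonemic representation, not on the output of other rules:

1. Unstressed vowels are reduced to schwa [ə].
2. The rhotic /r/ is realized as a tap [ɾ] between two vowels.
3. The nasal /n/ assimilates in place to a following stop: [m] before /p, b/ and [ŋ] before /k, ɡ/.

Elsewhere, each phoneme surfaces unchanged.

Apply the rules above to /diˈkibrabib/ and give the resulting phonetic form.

[dəˈkibrəbəb]

/i/ (between /d/ and /k/) occurs in an unstressed syllable → [ə] by rule 1.
/i/ (between /k/ and /b/) is in the target of rule 1 but the environment (in an unstressed syllable) is not met → [i].
/r/ (between /b/ and /a/): rule 2 targets it, but not between two vowels → unchanged [r].
/a/ — between /r/ and /b/, in an unstressed syllable — surfaces as [ə] (rule 1).
/i/ — between /b/ and /b/, in an unstressed syllable — surfaces as [ə] (rule 1).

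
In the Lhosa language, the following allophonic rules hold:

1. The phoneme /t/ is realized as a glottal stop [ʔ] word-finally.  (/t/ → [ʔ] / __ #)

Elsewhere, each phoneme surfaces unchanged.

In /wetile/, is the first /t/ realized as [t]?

Yes

/t/ (between /e/ and /i/): rule 1 targets it, but not word-finally → unchanged [t].
The actual realization is [t], which matches [t].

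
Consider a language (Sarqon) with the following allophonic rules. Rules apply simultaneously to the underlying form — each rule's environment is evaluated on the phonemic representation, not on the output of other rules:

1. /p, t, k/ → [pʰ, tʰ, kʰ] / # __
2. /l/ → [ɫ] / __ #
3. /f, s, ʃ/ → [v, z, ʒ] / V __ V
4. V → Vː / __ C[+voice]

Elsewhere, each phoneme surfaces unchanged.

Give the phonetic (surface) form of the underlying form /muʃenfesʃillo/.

/u/ — between /m/ and /ʃ/; rule 4 does not apply here → [u].
/ʃ/ (between /u/ and /e/) occurs between two vowels → [ʒ] by rule 3.
/e/ — between /ʃ/ and /n/, before a voiced consonant — surfaces as [eː] (rule 4).
/f/ (between /n/ and /e/): rule 3 targets it, but not between two vowels → unchanged [f].
/e/ (between /f/ and /s/): rule 4 targets it, but not before a voiced consonant → unchanged [e].
/s/ (between /e/ and /ʃ/) fails the environment for rule 3, so it stays [s].
/ʃ/ (between /s/ and /i/) is in the target of rule 3 but the environment (between two vowels) is not met → [ʃ].
/i/ meets the environment for rule 4 (before a voiced consonant) → [iː].
/l/ — between /i/ and /l/; rule 2 does not apply here → [l].
/l/ — between /l/ and /o/; rule 2 does not apply here → [l].
/o/ (word-final) fails the environment for rule 4, so it stays [o].

[muʒeːnfesʃiːllo]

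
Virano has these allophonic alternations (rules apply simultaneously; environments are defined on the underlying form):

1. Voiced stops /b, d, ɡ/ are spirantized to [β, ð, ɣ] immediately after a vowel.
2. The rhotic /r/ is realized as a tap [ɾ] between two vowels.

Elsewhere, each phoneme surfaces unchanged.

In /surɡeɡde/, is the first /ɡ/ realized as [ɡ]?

Yes

/ɡ/ (between /r/ and /e/): rule 1 targets it, but not immediately after a vowel → unchanged [ɡ].
The actual realization is [ɡ], which matches [ɡ].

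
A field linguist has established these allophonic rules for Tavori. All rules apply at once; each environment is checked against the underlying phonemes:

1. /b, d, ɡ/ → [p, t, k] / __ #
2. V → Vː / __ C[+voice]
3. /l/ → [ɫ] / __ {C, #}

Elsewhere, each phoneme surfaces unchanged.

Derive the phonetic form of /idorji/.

[iːdoːrji]

Rule 2 applies to /i/ (word-initial: before a voiced consonant) → [iː].
/d/ (between /i/ and /o/) is in the target of rule 1 but the environment (word-finally) is not met → [d].
/o/ (between /d/ and /r/) occurs before a voiced consonant → [oː] by rule 2.
/i/ — word-final; rule 2 does not apply here → [i].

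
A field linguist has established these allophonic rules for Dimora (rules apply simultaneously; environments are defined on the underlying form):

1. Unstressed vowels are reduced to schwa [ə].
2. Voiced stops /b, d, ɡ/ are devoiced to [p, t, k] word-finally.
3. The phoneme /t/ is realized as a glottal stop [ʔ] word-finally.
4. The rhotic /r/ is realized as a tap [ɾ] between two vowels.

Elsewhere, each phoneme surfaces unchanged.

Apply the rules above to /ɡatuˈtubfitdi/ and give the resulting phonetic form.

/ɡ/ (word-initial) is in the target of rule 2 but the environment (word-finally) is not met → [ɡ].
/a/ (between /ɡ/ and /t/) occurs in an unstressed syllable → [ə] by rule 1.
/t/ (between /a/ and /u/): rule 3 targets it, but not word-finally → unchanged [t].
/u/ (between /t/ and /t/) occurs in an unstressed syllable → [ə] by rule 1.
/t/ (between /u/ and /u/) is in the target of rule 3 but the environment (word-finally) is not met → [t].
/u/ (between /t/ and /b/) is in the target of rule 1 but the environment (in an unstressed syllable) is not met → [u].
/b/ (between /u/ and /f/) fails the environment for rule 2, so it stays [b].
/f/ stays [f].
/i/ (between /f/ and /t/): in an unstressed syllable, so rule 1 applies → [ə].
/t/ (between /i/ and /d/) is in the target of rule 3 but the environment (word-finally) is not met → [t].
/d/ (between /t/ and /i/): rule 2 targets it, but not word-finally → unchanged [d].
/i/ — word-final, in an unstressed syllable — surfaces as [ə] (rule 1).

[ɡətəˈtubfətdə]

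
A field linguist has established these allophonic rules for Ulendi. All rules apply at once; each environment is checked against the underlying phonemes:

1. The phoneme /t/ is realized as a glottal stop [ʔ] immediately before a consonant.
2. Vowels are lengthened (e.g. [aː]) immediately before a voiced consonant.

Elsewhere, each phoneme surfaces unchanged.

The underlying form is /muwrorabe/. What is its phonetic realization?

[muːwroːraːbe]

/m/ stays [m].
Rule 2 applies to /u/ (between /m/ and /w/: before a voiced consonant) → [uː].
/w/ — not in any rule's target class → [w].
/r/ (between /w/ and /o/) is unaffected → [r].
Rule 2 applies to /o/ (between /r/ and /r/: before a voiced consonant) → [oː].
/r/ (between /o/ and /a/): no rule targets it → [r].
/a/ (between /r/ and /b/): before a voiced consonant, so rule 2 applies → [aː].
/b/ stays [b].
/e/ (word-final) is in the target of rule 2 but the environment (before a voiced consonant) is not met → [e].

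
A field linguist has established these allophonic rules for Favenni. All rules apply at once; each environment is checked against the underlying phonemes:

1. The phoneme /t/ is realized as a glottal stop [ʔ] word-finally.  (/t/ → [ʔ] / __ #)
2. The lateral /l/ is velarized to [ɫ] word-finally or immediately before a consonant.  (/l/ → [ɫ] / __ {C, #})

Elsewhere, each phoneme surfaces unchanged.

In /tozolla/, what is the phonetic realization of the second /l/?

[l]

/l/ (between /l/ and /a/) is in the target of rule 2 but the environment (word-finally or immediately before a consonant) is not met → [l].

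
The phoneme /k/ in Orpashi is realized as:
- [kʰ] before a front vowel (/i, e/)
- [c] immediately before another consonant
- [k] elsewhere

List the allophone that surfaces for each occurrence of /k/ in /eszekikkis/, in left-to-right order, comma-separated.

Occurrence 1 (position 5): before a front vowel (/i, e/) → [kʰ].
Occurrence 2 (position 7): immediately before another consonant → [c].
Occurrence 3 (position 8): before a front vowel (/i, e/) → [kʰ].

[kʰ], [c], [kʰ]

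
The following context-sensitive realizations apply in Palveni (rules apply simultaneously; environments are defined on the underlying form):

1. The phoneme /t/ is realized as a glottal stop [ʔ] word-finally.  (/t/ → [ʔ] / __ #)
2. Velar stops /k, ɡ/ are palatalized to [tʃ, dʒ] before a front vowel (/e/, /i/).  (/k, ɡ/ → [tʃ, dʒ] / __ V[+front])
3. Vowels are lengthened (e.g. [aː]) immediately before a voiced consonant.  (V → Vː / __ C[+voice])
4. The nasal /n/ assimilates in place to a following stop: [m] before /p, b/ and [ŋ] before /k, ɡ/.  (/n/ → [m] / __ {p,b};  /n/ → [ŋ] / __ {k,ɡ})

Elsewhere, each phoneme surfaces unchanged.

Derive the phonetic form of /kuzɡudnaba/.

[kuːzɡuːdnaːba]

/k/ (word-initial) is in the target of rule 2 but the environment (before a front vowel) is not met → [k].
Rule 3 applies to /u/ (between /k/ and /z/: before a voiced consonant) → [uː].
/z/ (between /u/ and /ɡ/): no rule targets it → [z].
/ɡ/ — between /z/ and /u/; rule 2 does not apply here → [ɡ].
/u/ (between /ɡ/ and /d/): before a voiced consonant, so rule 3 applies → [uː].
/d/ — not in any rule's target class → [d].
/n/ (between /d/ and /a/) is in the target of rule 4 but the environment (before a labial or velar stop) is not met → [n].
/a/ (between /n/ and /b/) occurs before a voiced consonant → [aː] by rule 3.
/b/ — not in any rule's target class → [b].
/a/ (word-final): rule 3 targets it, but not before a voiced consonant → unchanged [a].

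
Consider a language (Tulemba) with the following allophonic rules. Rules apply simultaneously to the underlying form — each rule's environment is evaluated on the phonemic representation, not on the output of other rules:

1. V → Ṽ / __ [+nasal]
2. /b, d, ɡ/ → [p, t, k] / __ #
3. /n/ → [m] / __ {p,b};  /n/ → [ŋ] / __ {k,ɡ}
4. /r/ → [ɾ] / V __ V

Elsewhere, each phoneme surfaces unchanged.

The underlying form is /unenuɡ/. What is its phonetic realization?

/u/ — word-initial, before a nasal consonant — surfaces as [ũ] (rule 1).
/n/ (between /u/ and /e/) is in the target of rule 3 but the environment (before a labial or velar stop) is not met → [n].
/e/ — between /n/ and /n/, before a nasal consonant — surfaces as [ẽ] (rule 1).
/n/ — between /e/ and /u/; rule 3 does not apply here → [n].
/u/ (between /n/ and /ɡ/) is in the target of rule 1 but the environment (before a nasal consonant) is not met → [u].
/ɡ/ — word-final, word-finally — surfaces as [k] (rule 2).

[ũnẽnuk]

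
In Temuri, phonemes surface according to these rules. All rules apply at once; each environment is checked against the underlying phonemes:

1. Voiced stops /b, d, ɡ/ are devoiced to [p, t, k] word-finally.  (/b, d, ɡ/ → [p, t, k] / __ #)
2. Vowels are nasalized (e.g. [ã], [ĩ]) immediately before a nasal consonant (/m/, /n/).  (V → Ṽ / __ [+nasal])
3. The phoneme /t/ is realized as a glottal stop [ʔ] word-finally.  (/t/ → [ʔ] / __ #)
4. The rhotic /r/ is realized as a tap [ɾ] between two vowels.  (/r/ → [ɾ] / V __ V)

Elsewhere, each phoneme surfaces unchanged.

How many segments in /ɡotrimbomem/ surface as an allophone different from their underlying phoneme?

3

Segments that undergo a rule: /i/ → [ĩ] (rule 2); /o/ → [õ] (rule 2); /e/ → [ẽ] (rule 2).
All other segments surface unchanged.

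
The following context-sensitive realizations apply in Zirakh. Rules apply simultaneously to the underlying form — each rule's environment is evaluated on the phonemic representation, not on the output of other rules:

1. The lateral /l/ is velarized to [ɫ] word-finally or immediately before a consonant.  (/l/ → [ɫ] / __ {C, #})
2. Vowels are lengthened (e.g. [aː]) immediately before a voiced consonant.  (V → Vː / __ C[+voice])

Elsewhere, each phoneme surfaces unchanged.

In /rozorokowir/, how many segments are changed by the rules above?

4

Segments that undergo a rule: /o/ → [oː] (rule 2); /o/ → [oː] (rule 2); /o/ → [oː] (rule 2); /i/ → [iː] (rule 2).
All other segments surface unchanged.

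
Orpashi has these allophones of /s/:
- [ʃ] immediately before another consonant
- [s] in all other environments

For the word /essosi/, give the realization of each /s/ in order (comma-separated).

Occurrence 1 (position 2): immediately before another consonant → [ʃ].
Occurrence 2 (position 3): no conditioning environment matches → elsewhere allophone [s].
Occurrence 3 (position 5): no conditioning environment matches → elsewhere allophone [s].

[ʃ], [s], [s]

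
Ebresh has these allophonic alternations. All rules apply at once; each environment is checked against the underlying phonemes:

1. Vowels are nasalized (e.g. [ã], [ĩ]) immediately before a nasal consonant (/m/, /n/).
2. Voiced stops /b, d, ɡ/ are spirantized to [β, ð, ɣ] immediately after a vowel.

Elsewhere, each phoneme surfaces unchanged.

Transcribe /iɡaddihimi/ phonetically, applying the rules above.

[iɣaðdihĩmi]

/i/ (word-initial) is in the target of rule 1 but the environment (before a nasal consonant) is not met → [i].
Rule 2 applies to /ɡ/ (between /i/ and /a/: immediately after a vowel) → [ɣ].
/a/ (between /ɡ/ and /d/): rule 1 targets it, but not before a nasal consonant → unchanged [a].
Rule 2 applies to /d/ (between /a/ and /d/: immediately after a vowel) → [ð].
/d/ (between /d/ and /i/) fails the environment for rule 2, so it stays [d].
/i/ (between /d/ and /h/) fails the environment for rule 1, so it stays [i].
/h/ stays [h].
/i/ (between /h/ and /m/): before a nasal consonant, so rule 1 applies → [ĩ].
/m/ (between /i/ and /i/) is unaffected → [m].
/i/ (word-final) is in the target of rule 1 but the environment (before a nasal consonant) is not met → [i].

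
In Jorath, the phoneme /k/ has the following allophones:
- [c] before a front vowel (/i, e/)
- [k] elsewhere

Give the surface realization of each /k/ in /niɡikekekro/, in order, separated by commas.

[c], [c], [k]

Occurrence 1 (position 5): before a front vowel → [c].
Occurrence 2 (position 7): before a front vowel → [c].
Occurrence 3 (position 9): no conditioning environment matches → elsewhere allophone [k].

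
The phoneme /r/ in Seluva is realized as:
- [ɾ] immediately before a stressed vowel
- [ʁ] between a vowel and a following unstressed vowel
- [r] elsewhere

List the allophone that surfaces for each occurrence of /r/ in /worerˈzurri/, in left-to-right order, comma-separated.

[ʁ], [r], [r], [r]

Occurrence 1 (position 3): between a vowel and a following unstressed vowel → [ʁ].
Occurrence 2 (position 5): no conditioning environment matches → elsewhere allophone [r].
Occurrence 3 (position 8): no conditioning environment matches → elsewhere allophone [r].
Occurrence 4 (position 9): no conditioning environment matches → elsewhere allophone [r].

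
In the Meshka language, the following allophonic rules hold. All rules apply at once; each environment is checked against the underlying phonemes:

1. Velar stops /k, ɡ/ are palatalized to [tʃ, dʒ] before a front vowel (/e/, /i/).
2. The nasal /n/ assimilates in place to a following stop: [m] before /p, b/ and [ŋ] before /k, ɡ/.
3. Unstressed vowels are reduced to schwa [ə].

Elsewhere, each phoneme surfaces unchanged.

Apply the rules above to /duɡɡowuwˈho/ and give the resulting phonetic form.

/d/ stays [d].
Rule 3 applies to /u/ (between /d/ and /ɡ/: in an unstressed syllable) → [ə].
/ɡ/ (between /u/ and /ɡ/) is in the target of rule 1 but the environment (before a front vowel) is not met → [ɡ].
/ɡ/ (between /ɡ/ and /o/) is in the target of rule 1 but the environment (before a front vowel) is not met → [ɡ].
/o/ — between /ɡ/ and /w/, in an unstressed syllable — surfaces as [ə] (rule 3).
/w/ (between /o/ and /u/): no rule targets it → [w].
Rule 3 applies to /u/ (between /w/ and /w/: in an unstressed syllable) → [ə].
/w/ (between /u/ and /h/): no rule targets it → [w].
/h/ (between /w/ and /o/): no rule targets it → [h].
/o/ (word-final): rule 3 targets it, but not in an unstressed syllable → unchanged [o].

[dəɡɡəwəwˈho]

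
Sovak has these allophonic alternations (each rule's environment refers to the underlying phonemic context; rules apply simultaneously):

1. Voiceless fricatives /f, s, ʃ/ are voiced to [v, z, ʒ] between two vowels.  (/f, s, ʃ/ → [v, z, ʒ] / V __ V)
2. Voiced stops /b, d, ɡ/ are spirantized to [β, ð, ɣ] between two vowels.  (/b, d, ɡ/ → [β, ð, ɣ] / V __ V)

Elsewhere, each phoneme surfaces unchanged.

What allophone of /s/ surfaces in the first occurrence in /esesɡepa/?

[z]

/s/ — between /e/ and /e/, between two vowels — surfaces as [z] (rule 1).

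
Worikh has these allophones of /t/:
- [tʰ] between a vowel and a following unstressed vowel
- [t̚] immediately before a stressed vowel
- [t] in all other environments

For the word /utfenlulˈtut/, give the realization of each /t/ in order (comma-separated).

Occurrence 1 (position 2): no conditioning environment matches → elsewhere allophone [t].
Occurrence 2 (position 9): immediately before a stressed vowel → [t̚].
Occurrence 3 (position 11): no conditioning environment matches → elsewhere allophone [t].

[t], [t̚], [t]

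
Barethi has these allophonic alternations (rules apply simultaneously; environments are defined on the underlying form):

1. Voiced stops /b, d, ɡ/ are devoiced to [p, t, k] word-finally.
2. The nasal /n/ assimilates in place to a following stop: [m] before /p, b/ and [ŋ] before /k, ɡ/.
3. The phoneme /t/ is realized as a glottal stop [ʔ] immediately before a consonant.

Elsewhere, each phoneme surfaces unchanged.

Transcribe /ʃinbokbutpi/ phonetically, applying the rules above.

[ʃimbokbuʔpi]

/n/ (between /i/ and /b/) occurs before a labial or velar stop → [m] by rule 2.
/b/ — between /n/ and /o/; rule 1 does not apply here → [b].
/b/ (between /k/ and /u/): rule 1 targets it, but not word-finally → unchanged [b].
/t/ (between /u/ and /p/) occurs immediately before a consonant → [ʔ] by rule 3.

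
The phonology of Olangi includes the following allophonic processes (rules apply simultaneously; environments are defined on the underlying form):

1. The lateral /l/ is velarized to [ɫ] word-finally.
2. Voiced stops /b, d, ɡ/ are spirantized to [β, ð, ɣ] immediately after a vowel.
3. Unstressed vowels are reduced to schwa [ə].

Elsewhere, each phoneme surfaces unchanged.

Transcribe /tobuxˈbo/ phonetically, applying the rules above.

Rule 3 applies to /o/ (between /t/ and /b/: in an unstressed syllable) → [ə].
/b/ (between /o/ and /u/): immediately after a vowel, so rule 2 applies → [β].
/u/ (between /b/ and /x/): in an unstressed syllable, so rule 3 applies → [ə].
/b/ (between /x/ and /o/): rule 2 targets it, but not immediately after a vowel → unchanged [b].
/o/ (word-final): rule 3 targets it, but not in an unstressed syllable → unchanged [o].

[təβəxˈbo]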